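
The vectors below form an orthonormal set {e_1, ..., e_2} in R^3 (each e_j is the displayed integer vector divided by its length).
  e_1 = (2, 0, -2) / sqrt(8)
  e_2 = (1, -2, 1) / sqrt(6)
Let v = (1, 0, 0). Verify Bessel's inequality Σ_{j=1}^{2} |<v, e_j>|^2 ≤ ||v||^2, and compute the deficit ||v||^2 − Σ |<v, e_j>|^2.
Σ |<v, e_j>|^2 = 2/3; ||v||^2 = 1; deficit = 1/3

Write each e_j = u_j / sqrt(<u_j, u_j>) where u_j is the displayed integer vector. Then <v, e_j> = <v, u_j> / sqrt(<u_j, u_j>), so |<v, e_j>|^2 = <v, u_j>^2 / <u_j, u_j>.
Coefficients: <v, e_1> = 2/sqrt(8), <v, e_2> = 1/sqrt(6).
Square and sum: Σ |<v, e_j>|^2 = 2/3.
Compute ||v||^2 = v·v = 1.
Deficit = 1 − 2/3 = 1/3 ≥ 0, confirming Bessel's inequality. (The deficit equals ||v − Σ <v,e_j> e_j||^2, the squared distance from v to span{e_j}.)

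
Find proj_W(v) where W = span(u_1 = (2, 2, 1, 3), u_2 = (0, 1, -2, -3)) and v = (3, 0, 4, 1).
proj_W(v) = (166/171, 85/171, 245/171, 164/57)

Set up U = [u_1 | ... | u_2] ∈ R^(4×2). The projector onto W = col(U) is P = U (U^T U)^(-1) U^T.
Compute U^T U =
  [18, -9]
  [-9, 14],
and U^T v = (13, -11).
Solve U^T U · c = U^T v for the coefficients: c = (83/171, -9/19). The projection is proj_W(v) = U c.
Check: (v - proj_W(v)) · u_1 = 0  (should be 0).
Check: (v - proj_W(v)) · u_2 = 0  (should be 0).
Result: proj_W(v) = (166/171, 85/171, 245/171, 164/57).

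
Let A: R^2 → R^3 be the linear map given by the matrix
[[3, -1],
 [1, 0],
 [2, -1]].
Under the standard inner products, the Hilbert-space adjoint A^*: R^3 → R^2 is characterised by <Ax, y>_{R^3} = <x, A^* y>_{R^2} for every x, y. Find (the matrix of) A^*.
A^* = A^T =
[[3, 1, 2],
 [-1, 0, -1]]

For real matrices with standard dot products, the defining identity <Ax, y> = <x, A^* y> gives (Ax)^T y = x^T (A^*) y, i.e. x^T A^T y = x^T (A^*) y. Since this holds for all x, y, we must have A^* = A^T. Therefore
A^* =
[[3, 1, 2],
 [-1, 0, -1]].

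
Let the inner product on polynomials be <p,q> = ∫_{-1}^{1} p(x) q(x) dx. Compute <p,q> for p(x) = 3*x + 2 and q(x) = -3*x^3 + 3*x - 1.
<p,q> = -8/5

Expand the product: p(x)·q(x) = -9*x^4 - 6*x^3 + 9*x^2 + 3*x - 2.
∫_{-1}^{1} of each monomial x^k gives [2/(k+1) if k even, 0 if k odd]. Integrating term-by-term (or equivalently evaluating the antiderivative F(x) = -9*x^5/5 - 3*x^4/2 + 3*x^3 + 3*x^2/2 - 2*x at the endpoints):
  F(1) − F(−1) = -4/5 − (4/5) = -8/5.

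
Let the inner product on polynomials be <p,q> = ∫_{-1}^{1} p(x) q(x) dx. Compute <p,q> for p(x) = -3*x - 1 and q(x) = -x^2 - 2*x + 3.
<p,q> = -4/3

Expand the product: p(x)·q(x) = 3*x^3 + 7*x^2 - 7*x - 3.
∫_{-1}^{1} of each monomial x^k gives [2/(k+1) if k even, 0 if k odd]. Integrating term-by-term (or equivalently evaluating the antiderivative F(x) = 3*x^4/4 + 7*x^3/3 - 7*x^2/2 - 3*x at the endpoints):
  F(1) − F(−1) = -41/12 − (-25/12) = -4/3.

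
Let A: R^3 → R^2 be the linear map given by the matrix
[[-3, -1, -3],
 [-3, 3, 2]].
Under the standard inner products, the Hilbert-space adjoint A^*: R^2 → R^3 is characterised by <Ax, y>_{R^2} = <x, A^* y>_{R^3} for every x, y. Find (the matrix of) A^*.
A^* = A^T =
[[-3, -3],
 [-1, 3],
 [-3, 2]]

For real matrices with standard dot products, the defining identity <Ax, y> = <x, A^* y> gives (Ax)^T y = x^T (A^*) y, i.e. x^T A^T y = x^T (A^*) y. Since this holds for all x, y, we must have A^* = A^T. Therefore
A^* =
[[-3, -3],
 [-1, 3],
 [-3, 2]].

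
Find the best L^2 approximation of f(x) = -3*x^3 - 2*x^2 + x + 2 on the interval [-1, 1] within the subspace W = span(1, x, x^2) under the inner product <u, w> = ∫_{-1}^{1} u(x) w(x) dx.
g(x) = -2*x^2 - 4*x/5 + 2

The best approximation g ∈ W is the orthogonal projection of f onto W. Writing g = a_0 + a_1 x + a_2 x^2, the coefficients solve the normal equations G · a = b where
  G_{ij} = <φ_i, φ_j> and b_i = <f, φ_i>, with φ_0 = 1, φ_1 = x, φ_2 = x^2.
G =
  [2, 0, 2/3]
  [0, 2/3, 0]
  [2/3, 0, 2/5],
b = (8/3, -8/15, 8/15).
Solving gives a_0 = 2, a_1 = -4/5, a_2 = -2, so
  g(x) = -2*x^2 - 4*x/5 + 2.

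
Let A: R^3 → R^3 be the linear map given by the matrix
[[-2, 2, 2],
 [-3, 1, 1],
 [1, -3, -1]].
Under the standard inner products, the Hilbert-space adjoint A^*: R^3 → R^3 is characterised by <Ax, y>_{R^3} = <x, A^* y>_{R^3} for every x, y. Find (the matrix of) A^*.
A^* = A^T =
[[-2, -3, 1],
 [2, 1, -3],
 [2, 1, -1]]

For real matrices with standard dot products, the defining identity <Ax, y> = <x, A^* y> gives (Ax)^T y = x^T (A^*) y, i.e. x^T A^T y = x^T (A^*) y. Since this holds for all x, y, we must have A^* = A^T. Therefore
A^* =
[[-2, -3, 1],
 [2, 1, -3],
 [2, 1, -1]].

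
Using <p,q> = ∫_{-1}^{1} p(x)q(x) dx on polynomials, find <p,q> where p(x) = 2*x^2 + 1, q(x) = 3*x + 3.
<p,q> = 10

Expand the product: p(x)·q(x) = 6*x^3 + 6*x^2 + 3*x + 3.
∫_{-1}^{1} of each monomial x^k gives [2/(k+1) if k even, 0 if k odd]. Integrating term-by-term (or equivalently evaluating the antiderivative F(x) = 3*x^4/2 + 2*x^3 + 3*x^2/2 + 3*x at the endpoints):
  F(1) − F(−1) = 8 − (-2) = 10.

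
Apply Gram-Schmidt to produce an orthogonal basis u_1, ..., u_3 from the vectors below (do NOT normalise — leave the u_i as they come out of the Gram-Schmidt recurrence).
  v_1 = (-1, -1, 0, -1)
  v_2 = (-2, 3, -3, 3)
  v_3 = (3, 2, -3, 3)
Orthogonal basis:
  u_1 = (-1, -1, 0, -1)
  u_2 = (-10/3, 5/3, -3, 5/3)
  u_3 = (9/7, -8/7, -15/7, -1/7)

Apply the Gram-Schmidt recurrence
  u_1 = v_1
  u_i = v_i − Σ_{j<i} ((v_i · u_j) / (u_j · u_j)) · u_j.

Step by step this gives:
  u_1 = (-1, -1, 0, -1)
  u_2 = (-10/3, 5/3, -3, 5/3)
  u_3 = (9/7, -8/7, -15/7, -1/7)

Orthogonality check:
  u_2 · u_1 = 0 (should be 0)
  u_3 · u_1 = 0 (should be 0)
  u_3 · u_2 = 0 (should be 0)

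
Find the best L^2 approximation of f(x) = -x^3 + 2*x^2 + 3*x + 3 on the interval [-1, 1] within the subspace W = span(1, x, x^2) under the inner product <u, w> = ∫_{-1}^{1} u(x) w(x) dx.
g(x) = 2*x^2 + 12*x/5 + 3

The best approximation g ∈ W is the orthogonal projection of f onto W. Writing g = a_0 + a_1 x + a_2 x^2, the coefficients solve the normal equations G · a = b where
  G_{ij} = <φ_i, φ_j> and b_i = <f, φ_i>, with φ_0 = 1, φ_1 = x, φ_2 = x^2.
G =
  [2, 0, 2/3]
  [0, 2/3, 0]
  [2/3, 0, 2/5],
b = (22/3, 8/5, 14/5).
Solving gives a_0 = 3, a_1 = 12/5, a_2 = 2, so
  g(x) = 2*x^2 + 12*x/5 + 3.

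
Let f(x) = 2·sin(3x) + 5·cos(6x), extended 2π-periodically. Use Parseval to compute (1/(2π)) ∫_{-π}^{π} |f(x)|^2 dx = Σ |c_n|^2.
Σ |c_n|^2 = 29/2

Expand |f|^2 and use orthogonality of {sin(nx), cos(mx)} on [-π, π]:
  ∫_{-π}^{π} sin(nx)^2 dx = π, ∫ cos(mx)^2 dx = π, and cross terms integrate to 0.
So ∫_{-π}^{π} f(x)^2 dx = 2^2 · π + 5^2 · π = (4 + 25)π.
Divide by 2π: (4 + 25)/2 = 29/2.
By Parseval, this equals Σ |c_n|^2.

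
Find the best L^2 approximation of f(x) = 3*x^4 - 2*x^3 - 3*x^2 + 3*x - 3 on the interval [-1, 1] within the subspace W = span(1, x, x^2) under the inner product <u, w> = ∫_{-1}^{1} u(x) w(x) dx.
g(x) = -3*x^2/7 + 9*x/5 - 114/35

The best approximation g ∈ W is the orthogonal projection of f onto W. Writing g = a_0 + a_1 x + a_2 x^2, the coefficients solve the normal equations G · a = b where
  G_{ij} = <φ_i, φ_j> and b_i = <f, φ_i>, with φ_0 = 1, φ_1 = x, φ_2 = x^2.
G =
  [2, 0, 2/3]
  [0, 2/3, 0]
  [2/3, 0, 2/5],
b = (-34/5, 6/5, -82/35).
Solving gives a_0 = -114/35, a_1 = 9/5, a_2 = -3/7, so
  g(x) = -3*x^2/7 + 9*x/5 - 114/35.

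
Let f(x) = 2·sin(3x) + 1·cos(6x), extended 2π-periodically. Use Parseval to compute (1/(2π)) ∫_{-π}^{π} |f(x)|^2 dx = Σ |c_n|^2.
Σ |c_n|^2 = 5/2

Expand |f|^2 and use orthogonality of {sin(nx), cos(mx)} on [-π, π]:
  ∫_{-π}^{π} sin(nx)^2 dx = π, ∫ cos(mx)^2 dx = π, and cross terms integrate to 0.
So ∫_{-π}^{π} f(x)^2 dx = 2^2 · π + 1^2 · π = (4 + 1)π.
Divide by 2π: (4 + 1)/2 = 5/2.
By Parseval, this equals Σ |c_n|^2.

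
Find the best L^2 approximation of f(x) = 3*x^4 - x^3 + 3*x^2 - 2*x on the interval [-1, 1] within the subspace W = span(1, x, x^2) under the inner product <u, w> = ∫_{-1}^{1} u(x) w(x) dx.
g(x) = 39*x^2/7 - 13*x/5 - 9/35

The best approximation g ∈ W is the orthogonal projection of f onto W. Writing g = a_0 + a_1 x + a_2 x^2, the coefficients solve the normal equations G · a = b where
  G_{ij} = <φ_i, φ_j> and b_i = <f, φ_i>, with φ_0 = 1, φ_1 = x, φ_2 = x^2.
G =
  [2, 0, 2/3]
  [0, 2/3, 0]
  [2/3, 0, 2/5],
b = (16/5, -26/15, 72/35).
Solving gives a_0 = -9/35, a_1 = -13/5, a_2 = 39/7, so
  g(x) = 39*x^2/7 - 13*x/5 - 9/35.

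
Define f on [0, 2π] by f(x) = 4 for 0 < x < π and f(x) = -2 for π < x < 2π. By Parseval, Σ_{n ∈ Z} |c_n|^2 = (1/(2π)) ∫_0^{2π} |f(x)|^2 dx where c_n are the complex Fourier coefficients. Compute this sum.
Σ |c_n|^2 = 10

Parseval equates the L^2 energy of f (normalised by 1/(2π)) with the ℓ^2 sum of its Fourier coefficients: (1/(2π)) ∫_0^{2π} |f|^2 = Σ |c_n|^2.
Compute the left side: (1/(2π)) [∫_0^π 4^2 dx + ∫_π^{2π} (-2)^2 dx] = (1/(2π)) · (16π + 4π) = (16 + 4)/2 = 10.
So Σ_{n ∈ Z} |c_n|^2 = 10.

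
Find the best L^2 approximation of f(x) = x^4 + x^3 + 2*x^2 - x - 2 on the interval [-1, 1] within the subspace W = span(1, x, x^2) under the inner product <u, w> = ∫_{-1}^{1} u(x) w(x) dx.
g(x) = 20*x^2/7 - 2*x/5 - 73/35

The best approximation g ∈ W is the orthogonal projection of f onto W. Writing g = a_0 + a_1 x + a_2 x^2, the coefficients solve the normal equations G · a = b where
  G_{ij} = <φ_i, φ_j> and b_i = <f, φ_i>, with φ_0 = 1, φ_1 = x, φ_2 = x^2.
G =
  [2, 0, 2/3]
  [0, 2/3, 0]
  [2/3, 0, 2/5],
b = (-34/15, -4/15, -26/105).
Solving gives a_0 = -73/35, a_1 = -2/5, a_2 = 20/7, so
  g(x) = 20*x^2/7 - 2*x/5 - 73/35.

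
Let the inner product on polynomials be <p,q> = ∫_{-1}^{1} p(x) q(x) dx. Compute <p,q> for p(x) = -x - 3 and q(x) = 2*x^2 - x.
<p,q> = -10/3

Expand the product: p(x)·q(x) = -2*x^3 - 5*x^2 + 3*x.
∫_{-1}^{1} of each monomial x^k gives [2/(k+1) if k even, 0 if k odd]. Integrating term-by-term (or equivalently evaluating the antiderivative F(x) = -x^4/2 - 5*x^3/3 + 3*x^2/2 at the endpoints):
  F(1) − F(−1) = -2/3 − (8/3) = -10/3.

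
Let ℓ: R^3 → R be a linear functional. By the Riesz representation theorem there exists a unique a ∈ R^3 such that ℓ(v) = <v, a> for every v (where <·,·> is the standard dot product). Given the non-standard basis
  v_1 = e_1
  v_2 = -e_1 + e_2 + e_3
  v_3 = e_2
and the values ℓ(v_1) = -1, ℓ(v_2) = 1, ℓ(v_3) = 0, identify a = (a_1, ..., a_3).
a = (-1, 0, 0)

Write a = (a_1, ..., a_3) in the standard basis. For each basis vector v_i, ℓ(v_i) = <v_i, a> is a linear equation in the a_j's. Collect the n equations into a matrix system V a = ℓ, where row i of V is v_i (expressed in the standard basis). Since V is invertible (lower-triangular with 1s on the diagonal, up to permutation), solve by back-substitution:
  V =
[[1, 0, 0],
 [-1, 1, 1],
 [0, 1, 0]]
  V a = (-1, 1, 0)
Solving gives a = (-1, 0, 0).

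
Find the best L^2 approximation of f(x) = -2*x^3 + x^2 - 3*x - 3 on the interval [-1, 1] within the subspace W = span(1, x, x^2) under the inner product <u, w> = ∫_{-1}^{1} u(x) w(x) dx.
g(x) = x^2 - 21*x/5 - 3

The best approximation g ∈ W is the orthogonal projection of f onto W. Writing g = a_0 + a_1 x + a_2 x^2, the coefficients solve the normal equations G · a = b where
  G_{ij} = <φ_i, φ_j> and b_i = <f, φ_i>, with φ_0 = 1, φ_1 = x, φ_2 = x^2.
G =
  [2, 0, 2/3]
  [0, 2/3, 0]
  [2/3, 0, 2/5],
b = (-16/3, -14/5, -8/5).
Solving gives a_0 = -3, a_1 = -21/5, a_2 = 1, so
  g(x) = x^2 - 21*x/5 - 3.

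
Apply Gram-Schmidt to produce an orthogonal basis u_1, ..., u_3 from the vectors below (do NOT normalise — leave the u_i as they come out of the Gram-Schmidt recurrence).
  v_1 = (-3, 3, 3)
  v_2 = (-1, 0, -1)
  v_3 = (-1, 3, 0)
Orthogonal basis:
  u_1 = (-3, 3, 3)
  u_2 = (-1, 0, -1)
  u_3 = (5/6, 5/3, -5/6)

Apply the Gram-Schmidt recurrence
  u_1 = v_1
  u_i = v_i − Σ_{j<i} ((v_i · u_j) / (u_j · u_j)) · u_j.

Step by step this gives:
  u_1 = (-3, 3, 3)
  u_2 = (-1, 0, -1)
  u_3 = (5/6, 5/3, -5/6)

Orthogonality check:
  u_2 · u_1 = 0 (should be 0)
  u_3 · u_1 = 0 (should be 0)
  u_3 · u_2 = 0 (should be 0)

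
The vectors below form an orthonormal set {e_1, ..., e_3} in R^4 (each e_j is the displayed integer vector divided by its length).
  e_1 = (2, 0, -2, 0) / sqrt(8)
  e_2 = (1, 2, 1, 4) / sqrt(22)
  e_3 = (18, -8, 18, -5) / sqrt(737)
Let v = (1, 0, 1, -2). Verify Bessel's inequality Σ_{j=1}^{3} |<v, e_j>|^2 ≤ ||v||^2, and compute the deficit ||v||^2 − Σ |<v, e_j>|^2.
Σ |<v, e_j>|^2 = 302/67; ||v||^2 = 6; deficit = 100/67

Write each e_j = u_j / sqrt(<u_j, u_j>) where u_j is the displayed integer vector. Then <v, e_j> = <v, u_j> / sqrt(<u_j, u_j>), so |<v, e_j>|^2 = <v, u_j>^2 / <u_j, u_j>.
Coefficients: <v, e_1> = 0/sqrt(8), <v, e_2> = -6/sqrt(22), <v, e_3> = 46/sqrt(737).
Square and sum: Σ |<v, e_j>|^2 = 302/67.
Compute ||v||^2 = v·v = 6.
Deficit = 6 − 302/67 = 100/67 ≥ 0, confirming Bessel's inequality. (The deficit equals ||v − Σ <v,e_j> e_j||^2, the squared distance from v to span{e_j}.)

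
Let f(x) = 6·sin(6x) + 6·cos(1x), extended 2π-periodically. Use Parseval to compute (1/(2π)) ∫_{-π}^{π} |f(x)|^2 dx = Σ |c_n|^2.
Σ |c_n|^2 = 36

Expand |f|^2 and use orthogonality of {sin(nx), cos(mx)} on [-π, π]:
  ∫_{-π}^{π} sin(nx)^2 dx = π, ∫ cos(mx)^2 dx = π, and cross terms integrate to 0.
So ∫_{-π}^{π} f(x)^2 dx = 6^2 · π + 6^2 · π = (36 + 36)π.
Divide by 2π: (36 + 36)/2 = 36.
By Parseval, this equals Σ |c_n|^2.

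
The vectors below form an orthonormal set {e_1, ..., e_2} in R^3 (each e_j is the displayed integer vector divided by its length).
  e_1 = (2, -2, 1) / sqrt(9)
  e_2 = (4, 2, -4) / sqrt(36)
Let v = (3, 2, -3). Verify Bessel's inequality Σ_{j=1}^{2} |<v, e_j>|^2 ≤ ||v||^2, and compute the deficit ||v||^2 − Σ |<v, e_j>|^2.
Σ |<v, e_j>|^2 = 197/9; ||v||^2 = 22; deficit = 1/9

Write each e_j = u_j / sqrt(<u_j, u_j>) where u_j is the displayed integer vector. Then <v, e_j> = <v, u_j> / sqrt(<u_j, u_j>), so |<v, e_j>|^2 = <v, u_j>^2 / <u_j, u_j>.
Coefficients: <v, e_1> = -1/sqrt(9), <v, e_2> = 28/sqrt(36).
Square and sum: Σ |<v, e_j>|^2 = 197/9.
Compute ||v||^2 = v·v = 22.
Deficit = 22 − 197/9 = 1/9 ≥ 0, confirming Bessel's inequality. (The deficit equals ||v − Σ <v,e_j> e_j||^2, the squared distance from v to span{e_j}.)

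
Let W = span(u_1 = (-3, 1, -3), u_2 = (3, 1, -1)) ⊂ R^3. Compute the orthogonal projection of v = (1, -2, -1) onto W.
proj_W(v) = (15/23, 2/23, 1/23)

Set up U = [u_1 | ... | u_2] ∈ R^(3×2). The projector onto W = col(U) is P = U (U^T U)^(-1) U^T.
Compute U^T U =
  [19, -5]
  [-5, 11],
and U^T v = (-2, 2).
Solve U^T U · c = U^T v for the coefficients: c = (-3/46, 7/46). The projection is proj_W(v) = U c.
Check: (v - proj_W(v)) · u_1 = 0  (should be 0).
Check: (v - proj_W(v)) · u_2 = 0  (should be 0).
Result: proj_W(v) = (15/23, 2/23, 1/23).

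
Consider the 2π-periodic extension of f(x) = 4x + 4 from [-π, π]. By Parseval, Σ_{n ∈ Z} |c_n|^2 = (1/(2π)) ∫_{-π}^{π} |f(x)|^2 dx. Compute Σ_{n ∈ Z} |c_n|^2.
Σ |c_n|^2 = 16π^2/3 + 16

Expand and integrate term by term over [-π, π]:
  ∫ (4x)^2 dx = 16·(2π^3/3); ∫ 2·4·(4)·x dx = 0 (odd integrand); ∫ 4^2 dx = 16·2π.
So (1/(2π)) ∫_{-π}^{π} (4x + 4)^2 dx = 16π^2/3 + 16 = 16π^2/3 + 16.
Parseval ⇒ Σ |c_n|^2 = 16π^2/3 + 16.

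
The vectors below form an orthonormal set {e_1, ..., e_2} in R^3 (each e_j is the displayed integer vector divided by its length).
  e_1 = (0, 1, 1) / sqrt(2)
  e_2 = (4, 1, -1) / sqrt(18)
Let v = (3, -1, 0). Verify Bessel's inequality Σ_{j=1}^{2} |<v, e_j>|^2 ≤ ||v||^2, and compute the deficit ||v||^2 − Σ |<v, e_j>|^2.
Σ |<v, e_j>|^2 = 65/9; ||v||^2 = 10; deficit = 25/9

Write each e_j = u_j / sqrt(<u_j, u_j>) where u_j is the displayed integer vector. Then <v, e_j> = <v, u_j> / sqrt(<u_j, u_j>), so |<v, e_j>|^2 = <v, u_j>^2 / <u_j, u_j>.
Coefficients: <v, e_1> = -1/sqrt(2), <v, e_2> = 11/sqrt(18).
Square and sum: Σ |<v, e_j>|^2 = 65/9.
Compute ||v||^2 = v·v = 10.
Deficit = 10 − 65/9 = 25/9 ≥ 0, confirming Bessel's inequality. (The deficit equals ||v − Σ <v,e_j> e_j||^2, the squared distance from v to span{e_j}.)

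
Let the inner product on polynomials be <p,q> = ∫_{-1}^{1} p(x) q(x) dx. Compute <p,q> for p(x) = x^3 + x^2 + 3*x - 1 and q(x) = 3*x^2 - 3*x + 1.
<p,q> = -28/3

Expand the product: p(x)·q(x) = 3*x^5 + 7*x^3 - 11*x^2 + 6*x - 1.
∫_{-1}^{1} of each monomial x^k gives [2/(k+1) if k even, 0 if k odd]. Integrating term-by-term (or equivalently evaluating the antiderivative F(x) = x^6/2 + 7*x^4/4 - 11*x^3/3 + 3*x^2 - x at the endpoints):
  F(1) − F(−1) = 7/12 − (119/12) = -28/3.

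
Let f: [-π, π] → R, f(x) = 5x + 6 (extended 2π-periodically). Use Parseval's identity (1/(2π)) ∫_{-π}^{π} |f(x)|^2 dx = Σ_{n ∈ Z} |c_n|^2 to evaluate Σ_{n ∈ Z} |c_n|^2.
Σ |c_n|^2 = 25π^2/3 + 36

Expand and integrate term by term over [-π, π]:
  ∫ (5x)^2 dx = 25·(2π^3/3); ∫ 2·5·(6)·x dx = 0 (odd integrand); ∫ 6^2 dx = 36·2π.
So (1/(2π)) ∫_{-π}^{π} (5x + 6)^2 dx = 25π^2/3 + 36 = 25π^2/3 + 36.
Parseval ⇒ Σ |c_n|^2 = 25π^2/3 + 36.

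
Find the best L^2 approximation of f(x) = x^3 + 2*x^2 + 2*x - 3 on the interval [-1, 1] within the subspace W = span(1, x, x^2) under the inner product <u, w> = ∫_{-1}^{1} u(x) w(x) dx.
g(x) = 2*x^2 + 13*x/5 - 3

The best approximation g ∈ W is the orthogonal projection of f onto W. Writing g = a_0 + a_1 x + a_2 x^2, the coefficients solve the normal equations G · a = b where
  G_{ij} = <φ_i, φ_j> and b_i = <f, φ_i>, with φ_0 = 1, φ_1 = x, φ_2 = x^2.
G =
  [2, 0, 2/3]
  [0, 2/3, 0]
  [2/3, 0, 2/5],
b = (-14/3, 26/15, -6/5).
Solving gives a_0 = -3, a_1 = 13/5, a_2 = 2, so
  g(x) = 2*x^2 + 13*x/5 - 3.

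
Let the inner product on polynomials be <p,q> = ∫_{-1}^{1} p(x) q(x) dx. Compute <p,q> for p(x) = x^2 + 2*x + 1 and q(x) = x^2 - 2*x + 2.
<p,q> = 56/15

Expand the product: p(x)·q(x) = x^4 - x^2 + 2*x + 2.
∫_{-1}^{1} of each monomial x^k gives [2/(k+1) if k even, 0 if k odd]. Integrating term-by-term (or equivalently evaluating the antiderivative F(x) = x^5/5 - x^3/3 + x^2 + 2*x at the endpoints):
  F(1) − F(−1) = 43/15 − (-13/15) = 56/15.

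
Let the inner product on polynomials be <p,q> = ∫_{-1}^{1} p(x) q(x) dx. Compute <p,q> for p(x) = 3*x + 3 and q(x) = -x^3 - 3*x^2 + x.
<p,q> = -26/5

Expand the product: p(x)·q(x) = -3*x^4 - 12*x^3 - 6*x^2 + 3*x.
∫_{-1}^{1} of each monomial x^k gives [2/(k+1) if k even, 0 if k odd]. Integrating term-by-term (or equivalently evaluating the antiderivative F(x) = -3*x^5/5 - 3*x^4 - 2*x^3 + 3*x^2/2 at the endpoints):
  F(1) − F(−1) = -41/10 − (11/10) = -26/5.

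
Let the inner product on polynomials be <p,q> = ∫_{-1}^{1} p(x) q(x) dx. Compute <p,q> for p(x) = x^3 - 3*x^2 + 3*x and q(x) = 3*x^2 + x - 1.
<p,q> = 4/5

Expand the product: p(x)·q(x) = 3*x^5 - 8*x^4 + 5*x^3 + 6*x^2 - 3*x.
∫_{-1}^{1} of each monomial x^k gives [2/(k+1) if k even, 0 if k odd]. Integrating term-by-term (or equivalently evaluating the antiderivative F(x) = x^6/2 - 8*x^5/5 + 5*x^4/4 + 2*x^3 - 3*x^2/2 at the endpoints):
  F(1) − F(−1) = 13/20 − (-3/20) = 4/5.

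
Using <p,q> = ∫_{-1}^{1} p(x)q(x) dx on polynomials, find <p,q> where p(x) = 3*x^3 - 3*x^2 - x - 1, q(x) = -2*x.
<p,q> = -16/15

Expand the product: p(x)·q(x) = -6*x^4 + 6*x^3 + 2*x^2 + 2*x.
∫_{-1}^{1} of each monomial x^k gives [2/(k+1) if k even, 0 if k odd]. Integrating term-by-term (or equivalently evaluating the antiderivative F(x) = -6*x^5/5 + 3*x^4/2 + 2*x^3/3 + x^2 at the endpoints):
  F(1) − F(−1) = 59/30 − (91/30) = -16/15.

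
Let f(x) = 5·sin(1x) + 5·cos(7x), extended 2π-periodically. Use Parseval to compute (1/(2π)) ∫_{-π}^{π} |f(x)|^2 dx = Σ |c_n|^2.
Σ |c_n|^2 = 25

Expand |f|^2 and use orthogonality of {sin(nx), cos(mx)} on [-π, π]:
  ∫_{-π}^{π} sin(nx)^2 dx = π, ∫ cos(mx)^2 dx = π, and cross terms integrate to 0.
So ∫_{-π}^{π} f(x)^2 dx = 5^2 · π + 5^2 · π = (25 + 25)π.
Divide by 2π: (25 + 25)/2 = 25.
By Parseval, this equals Σ |c_n|^2.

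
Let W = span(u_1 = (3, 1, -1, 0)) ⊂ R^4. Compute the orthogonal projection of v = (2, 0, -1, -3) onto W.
proj_W(v) = (21/11, 7/11, -7/11, 0)

Set up U = [u_1 | ... | u_1] ∈ R^(4×1). The projector onto W = col(U) is P = U (U^T U)^(-1) U^T.
Compute U^T U =
  [11],
and U^T v = (7).
Solve U^T U · c = U^T v for the coefficients: c = (7/11). The projection is proj_W(v) = U c.
Check: (v - proj_W(v)) · u_1 = 0  (should be 0).
Result: proj_W(v) = (21/11, 7/11, -7/11, 0).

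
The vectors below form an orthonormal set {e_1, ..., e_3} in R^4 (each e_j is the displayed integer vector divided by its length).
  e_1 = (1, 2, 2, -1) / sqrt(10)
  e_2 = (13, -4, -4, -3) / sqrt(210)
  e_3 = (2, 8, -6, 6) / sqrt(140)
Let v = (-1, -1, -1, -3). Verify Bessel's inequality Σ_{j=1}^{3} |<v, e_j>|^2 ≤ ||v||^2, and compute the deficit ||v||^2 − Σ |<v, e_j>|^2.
Σ |<v, e_j>|^2 = 59/15; ||v||^2 = 12; deficit = 121/15

Write each e_j = u_j / sqrt(<u_j, u_j>) where u_j is the displayed integer vector. Then <v, e_j> = <v, u_j> / sqrt(<u_j, u_j>), so |<v, e_j>|^2 = <v, u_j>^2 / <u_j, u_j>.
Coefficients: <v, e_1> = -2/sqrt(10), <v, e_2> = 4/sqrt(210), <v, e_3> = -22/sqrt(140).
Square and sum: Σ |<v, e_j>|^2 = 59/15.
Compute ||v||^2 = v·v = 12.
Deficit = 12 − 59/15 = 121/15 ≥ 0, confirming Bessel's inequality. (The deficit equals ||v − Σ <v,e_j> e_j||^2, the squared distance from v to span{e_j}.)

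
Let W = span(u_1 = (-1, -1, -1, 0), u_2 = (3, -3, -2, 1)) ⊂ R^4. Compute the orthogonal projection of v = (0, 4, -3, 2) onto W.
proj_W(v) = (-3/13, 9/13, 7/13, -2/13)

Set up U = [u_1 | ... | u_2] ∈ R^(4×2). The projector onto W = col(U) is P = U (U^T U)^(-1) U^T.
Compute U^T U =
  [3, 2]
  [2, 23],
and U^T v = (-1, -4).
Solve U^T U · c = U^T v for the coefficients: c = (-3/13, -2/13). The projection is proj_W(v) = U c.
Check: (v - proj_W(v)) · u_1 = 0  (should be 0).
Check: (v - proj_W(v)) · u_2 = 0  (should be 0).
Result: proj_W(v) = (-3/13, 9/13, 7/13, -2/13).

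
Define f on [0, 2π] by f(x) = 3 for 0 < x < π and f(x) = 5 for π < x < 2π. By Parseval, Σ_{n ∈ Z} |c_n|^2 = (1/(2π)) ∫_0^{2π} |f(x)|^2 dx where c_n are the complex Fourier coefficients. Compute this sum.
Σ |c_n|^2 = 17

Parseval equates the L^2 energy of f (normalised by 1/(2π)) with the ℓ^2 sum of its Fourier coefficients: (1/(2π)) ∫_0^{2π} |f|^2 = Σ |c_n|^2.
Compute the left side: (1/(2π)) [∫_0^π 3^2 dx + ∫_π^{2π} 5^2 dx] = (1/(2π)) · (9π + 25π) = (9 + 25)/2 = 17.
So Σ_{n ∈ Z} |c_n|^2 = 17.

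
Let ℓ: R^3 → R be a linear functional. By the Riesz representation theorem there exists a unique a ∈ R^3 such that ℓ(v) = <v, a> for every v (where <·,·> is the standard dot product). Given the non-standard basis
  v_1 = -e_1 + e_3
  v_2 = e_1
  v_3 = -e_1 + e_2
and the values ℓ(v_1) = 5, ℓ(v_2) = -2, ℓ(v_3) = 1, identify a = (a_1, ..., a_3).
a = (-2, -1, 3)

Write a = (a_1, ..., a_3) in the standard basis. For each basis vector v_i, ℓ(v_i) = <v_i, a> is a linear equation in the a_j's. Collect the n equations into a matrix system V a = ℓ, where row i of V is v_i (expressed in the standard basis). Since V is invertible (lower-triangular with 1s on the diagonal, up to permutation), solve by back-substitution:
  V =
[[-1, 0, 1],
 [1, 0, 0],
 [-1, 1, 0]]
  V a = (5, -2, 1)
Solving gives a = (-2, -1, 3).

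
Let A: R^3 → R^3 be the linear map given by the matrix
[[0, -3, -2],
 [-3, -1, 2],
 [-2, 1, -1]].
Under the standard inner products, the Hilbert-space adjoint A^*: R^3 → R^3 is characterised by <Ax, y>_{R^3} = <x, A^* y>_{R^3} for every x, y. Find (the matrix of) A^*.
A^* = A^T =
[[0, -3, -2],
 [-3, -1, 1],
 [-2, 2, -1]]

For real matrices with standard dot products, the defining identity <Ax, y> = <x, A^* y> gives (Ax)^T y = x^T (A^*) y, i.e. x^T A^T y = x^T (A^*) y. Since this holds for all x, y, we must have A^* = A^T. Therefore
A^* =
[[0, -3, -2],
 [-3, -1, 1],
 [-2, 2, -1]].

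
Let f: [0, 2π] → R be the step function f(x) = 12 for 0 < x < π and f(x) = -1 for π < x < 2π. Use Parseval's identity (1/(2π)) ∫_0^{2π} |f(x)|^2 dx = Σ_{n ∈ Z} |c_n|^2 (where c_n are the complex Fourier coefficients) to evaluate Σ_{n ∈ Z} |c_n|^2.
Σ |c_n|^2 = 145/2

Parseval equates the L^2 energy of f (normalised by 1/(2π)) with the ℓ^2 sum of its Fourier coefficients: (1/(2π)) ∫_0^{2π} |f|^2 = Σ |c_n|^2.
Compute the left side: (1/(2π)) [∫_0^π 12^2 dx + ∫_π^{2π} (-1)^2 dx] = (1/(2π)) · (144π + 1π) = (144 + 1)/2 = 145/2.
So Σ_{n ∈ Z} |c_n|^2 = 145/2.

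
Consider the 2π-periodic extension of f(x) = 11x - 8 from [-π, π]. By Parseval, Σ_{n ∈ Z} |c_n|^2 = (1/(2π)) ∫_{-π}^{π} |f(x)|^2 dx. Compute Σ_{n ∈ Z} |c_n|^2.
Σ |c_n|^2 = 121π^2/3 + 64

Expand and integrate term by term over [-π, π]:
  ∫ (11x)^2 dx = 121·(2π^3/3); ∫ 2·11·(-8)·x dx = 0 (odd integrand); ∫ (-8)^2 dx = 64·2π.
So (1/(2π)) ∫_{-π}^{π} (11x - 8)^2 dx = 121π^2/3 + 64 = 121π^2/3 + 64.
Parseval ⇒ Σ |c_n|^2 = 121π^2/3 + 64.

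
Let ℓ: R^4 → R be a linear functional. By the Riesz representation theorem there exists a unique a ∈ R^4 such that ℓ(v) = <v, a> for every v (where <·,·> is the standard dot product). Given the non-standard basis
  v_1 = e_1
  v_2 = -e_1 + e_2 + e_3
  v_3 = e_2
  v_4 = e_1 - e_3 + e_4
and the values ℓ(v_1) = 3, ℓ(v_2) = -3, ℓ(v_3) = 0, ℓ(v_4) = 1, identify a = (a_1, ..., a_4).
a = (3, 0, 0, -2)

Write a = (a_1, ..., a_4) in the standard basis. For each basis vector v_i, ℓ(v_i) = <v_i, a> is a linear equation in the a_j's. Collect the n equations into a matrix system V a = ℓ, where row i of V is v_i (expressed in the standard basis). Since V is invertible (lower-triangular with 1s on the diagonal, up to permutation), solve by back-substitution:
  V =
[[1, 0, 0, 0],
 [-1, 1, 1, 0],
 [0, 1, 0, 0],
 [1, 0, -1, 1]]
  V a = (3, -3, 0, 1)
Solving gives a = (3, 0, 0, -2).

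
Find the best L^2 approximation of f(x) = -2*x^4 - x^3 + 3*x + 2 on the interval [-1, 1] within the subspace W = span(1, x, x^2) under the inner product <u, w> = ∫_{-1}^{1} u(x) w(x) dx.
g(x) = -12*x^2/7 + 12*x/5 + 76/35

The best approximation g ∈ W is the orthogonal projection of f onto W. Writing g = a_0 + a_1 x + a_2 x^2, the coefficients solve the normal equations G · a = b where
  G_{ij} = <φ_i, φ_j> and b_i = <f, φ_i>, with φ_0 = 1, φ_1 = x, φ_2 = x^2.
G =
  [2, 0, 2/3]
  [0, 2/3, 0]
  [2/3, 0, 2/5],
b = (16/5, 8/5, 16/21).
Solving gives a_0 = 76/35, a_1 = 12/5, a_2 = -12/7, so
  g(x) = -12*x^2/7 + 12*x/5 + 76/35.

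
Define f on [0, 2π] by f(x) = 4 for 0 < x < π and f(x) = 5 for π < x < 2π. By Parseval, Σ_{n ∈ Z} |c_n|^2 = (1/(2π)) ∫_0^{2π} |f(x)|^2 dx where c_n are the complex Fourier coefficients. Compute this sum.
Σ |c_n|^2 = 41/2

Parseval equates the L^2 energy of f (normalised by 1/(2π)) with the ℓ^2 sum of its Fourier coefficients: (1/(2π)) ∫_0^{2π} |f|^2 = Σ |c_n|^2.
Compute the left side: (1/(2π)) [∫_0^π 4^2 dx + ∫_π^{2π} 5^2 dx] = (1/(2π)) · (16π + 25π) = (16 + 25)/2 = 41/2.
So Σ_{n ∈ Z} |c_n|^2 = 41/2.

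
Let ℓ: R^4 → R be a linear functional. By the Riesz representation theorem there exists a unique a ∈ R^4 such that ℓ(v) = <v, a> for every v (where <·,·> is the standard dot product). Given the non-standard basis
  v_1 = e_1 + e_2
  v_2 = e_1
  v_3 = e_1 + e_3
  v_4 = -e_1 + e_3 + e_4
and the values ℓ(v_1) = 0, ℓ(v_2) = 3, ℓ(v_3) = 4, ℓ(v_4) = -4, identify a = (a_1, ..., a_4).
a = (3, -3, 1, -2)

Write a = (a_1, ..., a_4) in the standard basis. For each basis vector v_i, ℓ(v_i) = <v_i, a> is a linear equation in the a_j's. Collect the n equations into a matrix system V a = ℓ, where row i of V is v_i (expressed in the standard basis). Since V is invertible (lower-triangular with 1s on the diagonal, up to permutation), solve by back-substitution:
  V =
[[1, 1, 0, 0],
 [1, 0, 0, 0],
 [1, 0, 1, 0],
 [-1, 0, 1, 1]]
  V a = (0, 3, 4, -4)
Solving gives a = (3, -3, 1, -2).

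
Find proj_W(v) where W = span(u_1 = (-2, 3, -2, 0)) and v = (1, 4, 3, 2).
proj_W(v) = (-8/17, 12/17, -8/17, 0)

Set up U = [u_1 | ... | u_1] ∈ R^(4×1). The projector onto W = col(U) is P = U (U^T U)^(-1) U^T.
Compute U^T U =
  [17],
and U^T v = (4).
Solve U^T U · c = U^T v for the coefficients: c = (4/17). The projection is proj_W(v) = U c.
Check: (v - proj_W(v)) · u_1 = 0  (should be 0).
Result: proj_W(v) = (-8/17, 12/17, -8/17, 0).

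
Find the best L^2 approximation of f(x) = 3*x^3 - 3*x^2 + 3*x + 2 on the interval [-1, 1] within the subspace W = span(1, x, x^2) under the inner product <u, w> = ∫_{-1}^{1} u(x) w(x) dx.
g(x) = -3*x^2 + 24*x/5 + 2

The best approximation g ∈ W is the orthogonal projection of f onto W. Writing g = a_0 + a_1 x + a_2 x^2, the coefficients solve the normal equations G · a = b where
  G_{ij} = <φ_i, φ_j> and b_i = <f, φ_i>, with φ_0 = 1, φ_1 = x, φ_2 = x^2.
G =
  [2, 0, 2/3]
  [0, 2/3, 0]
  [2/3, 0, 2/5],
b = (2, 16/5, 2/15).
Solving gives a_0 = 2, a_1 = 24/5, a_2 = -3, so
  g(x) = -3*x^2 + 24*x/5 + 2.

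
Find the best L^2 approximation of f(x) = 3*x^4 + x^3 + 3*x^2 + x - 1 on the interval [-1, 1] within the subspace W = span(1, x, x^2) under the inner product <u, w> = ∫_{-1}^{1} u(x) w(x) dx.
g(x) = 39*x^2/7 + 8*x/5 - 44/35

The best approximation g ∈ W is the orthogonal projection of f onto W. Writing g = a_0 + a_1 x + a_2 x^2, the coefficients solve the normal equations G · a = b where
  G_{ij} = <φ_i, φ_j> and b_i = <f, φ_i>, with φ_0 = 1, φ_1 = x, φ_2 = x^2.
G =
  [2, 0, 2/3]
  [0, 2/3, 0]
  [2/3, 0, 2/5],
b = (6/5, 16/15, 146/105).
Solving gives a_0 = -44/35, a_1 = 8/5, a_2 = 39/7, so
  g(x) = 39*x^2/7 + 8*x/5 - 44/35.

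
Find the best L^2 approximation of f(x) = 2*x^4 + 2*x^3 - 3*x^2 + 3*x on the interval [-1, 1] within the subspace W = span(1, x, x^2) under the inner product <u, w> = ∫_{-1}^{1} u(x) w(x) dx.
g(x) = -9*x^2/7 + 21*x/5 - 6/35

The best approximation g ∈ W is the orthogonal projection of f onto W. Writing g = a_0 + a_1 x + a_2 x^2, the coefficients solve the normal equations G · a = b where
  G_{ij} = <φ_i, φ_j> and b_i = <f, φ_i>, with φ_0 = 1, φ_1 = x, φ_2 = x^2.
G =
  [2, 0, 2/3]
  [0, 2/3, 0]
  [2/3, 0, 2/5],
b = (-6/5, 14/5, -22/35).
Solving gives a_0 = -6/35, a_1 = 21/5, a_2 = -9/7, so
  g(x) = -9*x^2/7 + 21*x/5 - 6/35.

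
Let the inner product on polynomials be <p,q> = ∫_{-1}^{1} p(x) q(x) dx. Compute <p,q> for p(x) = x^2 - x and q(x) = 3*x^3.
<p,q> = -6/5

Expand the product: p(x)·q(x) = 3*x^5 - 3*x^4.
∫_{-1}^{1} of each monomial x^k gives [2/(k+1) if k even, 0 if k odd]. Integrating term-by-term (or equivalently evaluating the antiderivative F(x) = x^6/2 - 3*x^5/5 at the endpoints):
  F(1) − F(−1) = -1/10 − (11/10) = -6/5.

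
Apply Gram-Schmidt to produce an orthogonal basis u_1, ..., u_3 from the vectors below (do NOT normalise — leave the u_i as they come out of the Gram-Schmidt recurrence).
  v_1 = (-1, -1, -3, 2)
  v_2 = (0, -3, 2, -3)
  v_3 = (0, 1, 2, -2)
Orthogonal basis:
  u_1 = (-1, -1, -3, 2)
  u_2 = (-3/5, -18/5, 1/5, -9/5)
  u_3 = (-179/249, 88/249, -17/83, -122/249)

Apply the Gram-Schmidt recurrence
  u_1 = v_1
  u_i = v_i − Σ_{j<i} ((v_i · u_j) / (u_j · u_j)) · u_j.

Step by step this gives:
  u_1 = (-1, -1, -3, 2)
  u_2 = (-3/5, -18/5, 1/5, -9/5)
  u_3 = (-179/249, 88/249, -17/83, -122/249)

Orthogonality check:
  u_2 · u_1 = 0 (should be 0)
  u_3 · u_1 = 0 (should be 0)
  u_3 · u_2 = 0 (should be 0)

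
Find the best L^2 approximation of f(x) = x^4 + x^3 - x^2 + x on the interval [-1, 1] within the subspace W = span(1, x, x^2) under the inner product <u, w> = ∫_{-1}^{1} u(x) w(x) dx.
g(x) = -x^2/7 + 8*x/5 - 3/35

The best approximation g ∈ W is the orthogonal projection of f onto W. Writing g = a_0 + a_1 x + a_2 x^2, the coefficients solve the normal equations G · a = b where
  G_{ij} = <φ_i, φ_j> and b_i = <f, φ_i>, with φ_0 = 1, φ_1 = x, φ_2 = x^2.
G =
  [2, 0, 2/3]
  [0, 2/3, 0]
  [2/3, 0, 2/5],
b = (-4/15, 16/15, -4/35).
Solving gives a_0 = -3/35, a_1 = 8/5, a_2 = -1/7, so
  g(x) = -x^2/7 + 8*x/5 - 3/35.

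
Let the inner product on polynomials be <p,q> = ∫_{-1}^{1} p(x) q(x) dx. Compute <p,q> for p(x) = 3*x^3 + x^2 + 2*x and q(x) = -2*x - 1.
<p,q> = -86/15

Expand the product: p(x)·q(x) = -6*x^4 - 5*x^3 - 5*x^2 - 2*x.
∫_{-1}^{1} of each monomial x^k gives [2/(k+1) if k even, 0 if k odd]. Integrating term-by-term (or equivalently evaluating the antiderivative F(x) = -6*x^5/5 - 5*x^4/4 - 5*x^3/3 - x^2 at the endpoints):
  F(1) − F(−1) = -307/60 − (37/60) = -86/15.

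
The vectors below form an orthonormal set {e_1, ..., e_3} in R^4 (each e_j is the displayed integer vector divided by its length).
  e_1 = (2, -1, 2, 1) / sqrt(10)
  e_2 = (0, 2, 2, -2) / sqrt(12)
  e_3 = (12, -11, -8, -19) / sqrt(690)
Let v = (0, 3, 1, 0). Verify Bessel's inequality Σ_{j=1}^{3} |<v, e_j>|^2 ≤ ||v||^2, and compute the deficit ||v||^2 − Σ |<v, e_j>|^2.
Σ |<v, e_j>|^2 = 181/23; ||v||^2 = 10; deficit = 49/23

Write each e_j = u_j / sqrt(<u_j, u_j>) where u_j is the displayed integer vector. Then <v, e_j> = <v, u_j> / sqrt(<u_j, u_j>), so |<v, e_j>|^2 = <v, u_j>^2 / <u_j, u_j>.
Coefficients: <v, e_1> = -1/sqrt(10), <v, e_2> = 8/sqrt(12), <v, e_3> = -41/sqrt(690).
Square and sum: Σ |<v, e_j>|^2 = 181/23.
Compute ||v||^2 = v·v = 10.
Deficit = 10 − 181/23 = 49/23 ≥ 0, confirming Bessel's inequality. (The deficit equals ||v − Σ <v,e_j> e_j||^2, the squared distance from v to span{e_j}.)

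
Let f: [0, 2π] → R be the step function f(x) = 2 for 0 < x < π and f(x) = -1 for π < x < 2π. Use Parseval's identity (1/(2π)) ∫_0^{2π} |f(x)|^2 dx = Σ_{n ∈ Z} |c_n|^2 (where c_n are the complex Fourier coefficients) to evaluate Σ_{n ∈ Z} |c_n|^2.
Σ |c_n|^2 = 5/2

Parseval equates the L^2 energy of f (normalised by 1/(2π)) with the ℓ^2 sum of its Fourier coefficients: (1/(2π)) ∫_0^{2π} |f|^2 = Σ |c_n|^2.
Compute the left side: (1/(2π)) [∫_0^π 2^2 dx + ∫_π^{2π} (-1)^2 dx] = (1/(2π)) · (4π + 1π) = (4 + 1)/2 = 5/2.
So Σ_{n ∈ Z} |c_n|^2 = 5/2.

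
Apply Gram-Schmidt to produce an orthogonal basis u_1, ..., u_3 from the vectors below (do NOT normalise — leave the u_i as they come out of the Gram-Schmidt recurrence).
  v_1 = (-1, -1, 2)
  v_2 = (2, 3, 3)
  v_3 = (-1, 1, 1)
Orthogonal basis:
  u_1 = (-1, -1, 2)
  u_2 = (13/6, 19/6, 8/3)
  u_3 = (-135/131, 105/131, -15/131)

Apply the Gram-Schmidt recurrence
  u_1 = v_1
  u_i = v_i − Σ_{j<i} ((v_i · u_j) / (u_j · u_j)) · u_j.

Step by step this gives:
  u_1 = (-1, -1, 2)
  u_2 = (13/6, 19/6, 8/3)
  u_3 = (-135/131, 105/131, -15/131)

Orthogonality check:
  u_2 · u_1 = 0 (should be 0)
  u_3 · u_1 = 0 (should be 0)
  u_3 · u_2 = 0 (should be 0)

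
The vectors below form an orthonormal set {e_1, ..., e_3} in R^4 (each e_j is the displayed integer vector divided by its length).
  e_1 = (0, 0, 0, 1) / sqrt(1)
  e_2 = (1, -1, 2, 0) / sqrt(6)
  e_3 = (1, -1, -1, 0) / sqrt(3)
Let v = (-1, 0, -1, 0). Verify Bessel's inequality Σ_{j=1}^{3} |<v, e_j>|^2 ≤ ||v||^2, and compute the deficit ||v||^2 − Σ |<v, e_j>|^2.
Σ |<v, e_j>|^2 = 3/2; ||v||^2 = 2; deficit = 1/2

Write each e_j = u_j / sqrt(<u_j, u_j>) where u_j is the displayed integer vector. Then <v, e_j> = <v, u_j> / sqrt(<u_j, u_j>), so |<v, e_j>|^2 = <v, u_j>^2 / <u_j, u_j>.
Coefficients: <v, e_1> = 0/sqrt(1), <v, e_2> = -3/sqrt(6), <v, e_3> = 0/sqrt(3).
Square and sum: Σ |<v, e_j>|^2 = 3/2.
Compute ||v||^2 = v·v = 2.
Deficit = 2 − 3/2 = 1/2 ≥ 0, confirming Bessel's inequality. (The deficit equals ||v − Σ <v,e_j> e_j||^2, the squared distance from v to span{e_j}.)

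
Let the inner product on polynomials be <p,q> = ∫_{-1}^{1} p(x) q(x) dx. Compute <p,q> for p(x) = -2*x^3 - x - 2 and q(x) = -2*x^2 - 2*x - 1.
<p,q> = 48/5

Expand the product: p(x)·q(x) = 4*x^5 + 4*x^4 + 4*x^3 + 6*x^2 + 5*x + 2.
∫_{-1}^{1} of each monomial x^k gives [2/(k+1) if k even, 0 if k odd]. Integrating term-by-term (or equivalently evaluating the antiderivative F(x) = 2*x^6/3 + 4*x^5/5 + x^4 + 2*x^3 + 5*x^2/2 + 2*x at the endpoints):
  F(1) − F(−1) = 269/30 − (-19/30) = 48/5.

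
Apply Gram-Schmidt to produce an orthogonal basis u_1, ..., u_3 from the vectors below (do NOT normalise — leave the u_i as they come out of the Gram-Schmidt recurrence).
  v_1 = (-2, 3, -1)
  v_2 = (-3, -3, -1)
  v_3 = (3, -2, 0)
Orthogonal basis:
  u_1 = (-2, 3, -1)
  u_2 = (-23/7, -18/7, -8/7)
  u_3 = (60/131, -10/131, -150/131)

Apply the Gram-Schmidt recurrence
  u_1 = v_1
  u_i = v_i − Σ_{j<i} ((v_i · u_j) / (u_j · u_j)) · u_j.

Step by step this gives:
  u_1 = (-2, 3, -1)
  u_2 = (-23/7, -18/7, -8/7)
  u_3 = (60/131, -10/131, -150/131)

Orthogonality check:
  u_2 · u_1 = 0 (should be 0)
  u_3 · u_1 = 0 (should be 0)
  u_3 · u_2 = 0 (should be 0)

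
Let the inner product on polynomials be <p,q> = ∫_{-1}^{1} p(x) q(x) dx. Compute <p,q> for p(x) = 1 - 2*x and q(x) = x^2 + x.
<p,q> = -2/3

Expand the product: p(x)·q(x) = -2*x^3 - x^2 + x.
∫_{-1}^{1} of each monomial x^k gives [2/(k+1) if k even, 0 if k odd]. Integrating term-by-term (or equivalently evaluating the antiderivative F(x) = -x^4/2 - x^3/3 + x^2/2 at the endpoints):
  F(1) − F(−1) = -1/3 − (1/3) = -2/3.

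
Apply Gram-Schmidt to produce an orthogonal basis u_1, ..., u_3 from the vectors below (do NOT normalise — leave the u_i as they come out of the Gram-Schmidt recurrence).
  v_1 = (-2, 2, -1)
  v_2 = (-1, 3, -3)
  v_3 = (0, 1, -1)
Orthogonal basis:
  u_1 = (-2, 2, -1)
  u_2 = (13/9, 5/9, -16/9)
  u_3 = (3/50, 1/10, 2/25)

Apply the Gram-Schmidt recurrence
  u_1 = v_1
  u_i = v_i − Σ_{j<i} ((v_i · u_j) / (u_j · u_j)) · u_j.

Step by step this gives:
  u_1 = (-2, 2, -1)
  u_2 = (13/9, 5/9, -16/9)
  u_3 = (3/50, 1/10, 2/25)

Orthogonality check:
  u_2 · u_1 = 0 (should be 0)
  u_3 · u_1 = 0 (should be 0)
  u_3 · u_2 = 0 (should be 0)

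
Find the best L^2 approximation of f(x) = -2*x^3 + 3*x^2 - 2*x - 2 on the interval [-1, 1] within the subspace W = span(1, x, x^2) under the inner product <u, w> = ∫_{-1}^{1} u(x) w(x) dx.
g(x) = 3*x^2 - 16*x/5 - 2

The best approximation g ∈ W is the orthogonal projection of f onto W. Writing g = a_0 + a_1 x + a_2 x^2, the coefficients solve the normal equations G · a = b where
  G_{ij} = <φ_i, φ_j> and b_i = <f, φ_i>, with φ_0 = 1, φ_1 = x, φ_2 = x^2.
G =
  [2, 0, 2/3]
  [0, 2/3, 0]
  [2/3, 0, 2/5],
b = (-2, -32/15, -2/15).
Solving gives a_0 = -2, a_1 = -16/5, a_2 = 3, so
  g(x) = 3*x^2 - 16*x/5 - 2.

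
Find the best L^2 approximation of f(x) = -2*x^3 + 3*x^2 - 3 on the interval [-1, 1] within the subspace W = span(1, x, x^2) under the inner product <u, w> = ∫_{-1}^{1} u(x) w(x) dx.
g(x) = 3*x^2 - 6*x/5 - 3

The best approximation g ∈ W is the orthogonal projection of f onto W. Writing g = a_0 + a_1 x + a_2 x^2, the coefficients solve the normal equations G · a = b where
  G_{ij} = <φ_i, φ_j> and b_i = <f, φ_i>, with φ_0 = 1, φ_1 = x, φ_2 = x^2.
G =
  [2, 0, 2/3]
  [0, 2/3, 0]
  [2/3, 0, 2/5],
b = (-4, -4/5, -4/5).
Solving gives a_0 = -3, a_1 = -6/5, a_2 = 3, so
  g(x) = 3*x^2 - 6*x/5 - 3.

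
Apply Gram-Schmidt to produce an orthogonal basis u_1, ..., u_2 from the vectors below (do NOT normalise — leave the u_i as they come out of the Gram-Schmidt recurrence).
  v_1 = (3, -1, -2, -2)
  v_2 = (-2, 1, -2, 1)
Orthogonal basis:
  u_1 = (3, -1, -2, -2)
  u_2 = (-7/6, 13/18, -23/9, 4/9)

Apply the Gram-Schmidt recurrence
  u_1 = v_1
  u_i = v_i − Σ_{j<i} ((v_i · u_j) / (u_j · u_j)) · u_j.

Step by step this gives:
  u_1 = (3, -1, -2, -2)
  u_2 = (-7/6, 13/18, -23/9, 4/9)

Orthogonality check:
  u_2 · u_1 = 0 (should be 0)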